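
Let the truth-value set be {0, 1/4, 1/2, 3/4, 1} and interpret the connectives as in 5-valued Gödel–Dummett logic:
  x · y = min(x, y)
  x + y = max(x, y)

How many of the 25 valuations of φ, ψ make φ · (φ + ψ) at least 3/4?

10

value 1: 5 assignments (counts)
value 3/4: 5 assignments (counts)
value 1/2: 5 assignments
value 1/4: 5 assignments
value 0: 5 assignments
So 10 of the 25 assignments meet the threshold.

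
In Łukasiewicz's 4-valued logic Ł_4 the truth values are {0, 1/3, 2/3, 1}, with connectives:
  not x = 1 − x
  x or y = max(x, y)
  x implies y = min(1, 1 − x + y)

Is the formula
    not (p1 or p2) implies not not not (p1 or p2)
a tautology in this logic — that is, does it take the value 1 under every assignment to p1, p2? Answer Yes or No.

Yes

p1 = 0, p2 = 0 ↦ 1
p1 = 0, p2 = 1/3 ↦ 1
p1 = 0, p2 = 2/3 ↦ 1
p1 = 0, p2 = 1 ↦ 1
p1 = 1/3, p2 = 0 ↦ 1
p1 = 1/3, p2 = 1/3 ↦ 1
p1 = 1/3, p2 = 2/3 ↦ 1
p1 = 1/3, p2 = 1 ↦ 1
p1 = 2/3, p2 = 0 ↦ 1
p1 = 2/3, p2 = 1/3 ↦ 1
p1 = 2/3, p2 = 2/3 ↦ 1
p1 = 2/3, p2 = 1 ↦ 1
p1 = 1, p2 = 0 ↦ 1
p1 = 1, p2 = 1/3 ↦ 1
p1 = 1, p2 = 2/3 ↦ 1
p1 = 1, p2 = 1 ↦ 1
Every assignment gives a value ≥ 1.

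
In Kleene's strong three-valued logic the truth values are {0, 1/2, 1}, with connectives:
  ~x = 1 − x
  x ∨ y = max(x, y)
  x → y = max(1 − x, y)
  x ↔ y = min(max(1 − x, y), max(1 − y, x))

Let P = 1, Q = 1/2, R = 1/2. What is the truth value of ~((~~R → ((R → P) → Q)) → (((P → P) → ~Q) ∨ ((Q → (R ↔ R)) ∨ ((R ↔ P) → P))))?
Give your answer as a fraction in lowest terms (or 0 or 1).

0

~R = ~1/2 = 1/2
~~R = ~1/2 = 1/2
R → P = 1/2 → 1 = 1
(R → P) → Q = 1 → 1/2 = 1/2
~~R → ((R → P) → Q) = 1/2 → 1/2 = 1/2
P → P = 1 → 1 = 1
~Q = ~1/2 = 1/2
(P → P) → ~Q = 1 → 1/2 = 1/2
R ↔ R = 1/2 ↔ 1/2 = 1/2
Q → (R ↔ R) = 1/2 → 1/2 = 1/2
R ↔ P = 1/2 ↔ 1 = 1/2
(R ↔ P) → P = 1/2 → 1 = 1
(Q → (R ↔ R)) ∨ ((R ↔ P) → P) = 1/2 ∨ 1 = 1
((P → P) → ~Q) ∨ ((Q → (R ↔ R)) ∨ ((R ↔ P) → P)) = 1/2 ∨ 1 = 1
(~~R → ((R → P) → Q)) → (((P → P) → ~Q) ∨ ((Q → (R ↔ R)) ∨ ((R ↔ P) → P))) = 1/2 → 1 = 1
~((~~R → ((R → P) → Q)) → (((P → P) → ~Q) ∨ ((Q → (R ↔ R)) ∨ ((R ↔ P) → P)))) = ~1 = 0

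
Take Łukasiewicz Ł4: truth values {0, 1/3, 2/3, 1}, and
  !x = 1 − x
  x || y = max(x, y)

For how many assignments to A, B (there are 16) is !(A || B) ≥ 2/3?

4

A = 0, B = 0 ↦ 1  ≥
A = 0, B = 1/3 ↦ 2/3  ≥
A = 0, B = 2/3 ↦ 1/3  <
A = 0, B = 1 ↦ 0  <
A = 1/3, B = 0 ↦ 2/3  ≥
A = 1/3, B = 1/3 ↦ 2/3  ≥
A = 1/3, B = 2/3 ↦ 1/3  <
A = 1/3, B = 1 ↦ 0  <
A = 2/3, B = 0 ↦ 1/3  <
A = 2/3, B = 1/3 ↦ 1/3  <
A = 2/3, B = 2/3 ↦ 1/3  <
A = 2/3, B = 1 ↦ 0  <
A = 1, B = 0 ↦ 0  <
A = 1, B = 1/3 ↦ 0  <
A = 1, B = 2/3 ↦ 0  <
A = 1, B = 1 ↦ 0  <
So 4 of the 16 assignments meet the threshold.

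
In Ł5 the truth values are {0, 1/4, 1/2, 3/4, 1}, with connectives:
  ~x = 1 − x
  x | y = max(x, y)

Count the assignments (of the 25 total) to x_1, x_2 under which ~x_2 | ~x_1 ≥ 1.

9

value 1: 9 assignments (counts)
value 3/4: 7 assignments
value 1/2: 5 assignments
value 1/4: 3 assignments
value 0: 1 assignment
So 9 of the 25 assignments meet the threshold.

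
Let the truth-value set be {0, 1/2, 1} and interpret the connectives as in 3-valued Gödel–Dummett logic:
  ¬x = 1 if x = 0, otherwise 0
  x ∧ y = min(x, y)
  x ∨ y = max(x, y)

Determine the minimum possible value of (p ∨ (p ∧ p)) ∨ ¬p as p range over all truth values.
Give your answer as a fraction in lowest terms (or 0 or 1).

1/2

Take p = 1/2:
p ∧ p = 1/2 ∧ 1/2 = 1/2
p ∨ (p ∧ p) = 1/2 ∨ 1/2 = 1/2
¬p = ¬1/2 = 0
(p ∨ (p ∧ p)) ∨ ¬p = 1/2 ∨ 0 = 1/2
No assignment yields a value below 1/2, so this is the minimum.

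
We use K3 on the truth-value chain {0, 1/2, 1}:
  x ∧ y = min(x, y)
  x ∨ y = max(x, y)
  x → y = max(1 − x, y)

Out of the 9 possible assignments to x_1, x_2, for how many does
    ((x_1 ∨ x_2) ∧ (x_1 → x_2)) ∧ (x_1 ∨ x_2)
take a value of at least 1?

x_1 = 0, x_2 = 0 ↦ 0  <
x_1 = 0, x_2 = 1/2 ↦ 1/2  <
x_1 = 0, x_2 = 1 ↦ 1  ≥
x_1 = 1/2, x_2 = 0 ↦ 1/2  <
x_1 = 1/2, x_2 = 1/2 ↦ 1/2  <
x_1 = 1/2, x_2 = 1 ↦ 1  ≥
x_1 = 1, x_2 = 0 ↦ 0  <
x_1 = 1, x_2 = 1/2 ↦ 1/2  <
x_1 = 1, x_2 = 1 ↦ 1  ≥
So 3 of the 9 assignments meet the threshold.

3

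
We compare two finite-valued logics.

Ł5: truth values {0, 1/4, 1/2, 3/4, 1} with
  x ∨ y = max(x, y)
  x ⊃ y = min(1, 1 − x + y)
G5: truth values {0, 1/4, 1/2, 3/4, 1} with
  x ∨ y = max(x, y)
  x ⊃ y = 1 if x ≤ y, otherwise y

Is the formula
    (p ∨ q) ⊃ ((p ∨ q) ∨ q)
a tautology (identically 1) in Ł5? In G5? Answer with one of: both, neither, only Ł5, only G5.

both

In Ł5: every assignment gives 1 — tautology.
In G5: every assignment gives 1 — tautology.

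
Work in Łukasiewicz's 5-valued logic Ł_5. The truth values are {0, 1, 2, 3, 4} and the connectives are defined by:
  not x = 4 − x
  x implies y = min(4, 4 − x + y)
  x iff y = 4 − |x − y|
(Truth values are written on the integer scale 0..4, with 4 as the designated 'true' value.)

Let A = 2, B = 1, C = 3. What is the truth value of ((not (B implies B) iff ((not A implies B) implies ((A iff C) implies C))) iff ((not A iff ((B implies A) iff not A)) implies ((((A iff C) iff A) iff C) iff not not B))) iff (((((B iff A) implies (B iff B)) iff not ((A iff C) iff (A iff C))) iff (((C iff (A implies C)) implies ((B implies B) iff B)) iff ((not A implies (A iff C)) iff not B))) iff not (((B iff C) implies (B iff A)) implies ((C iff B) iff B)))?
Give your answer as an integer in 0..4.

B implies B = 1 implies 1 = 4
not (B implies B) = not 4 = 0
not A = not 2 = 2
not A implies B = 2 implies 1 = 3
A iff C = 2 iff 3 = 3
(A iff C) implies C = 3 implies 3 = 4
(not A implies B) implies ((A iff C) implies C) = 3 implies 4 = 4
not (B implies B) iff ((not A implies B) implies ((A iff C) implies C)) = 0 iff 4 = 0
not A = not 2 = 2
B implies A = 1 implies 2 = 4
not A = not 2 = 2
(B implies A) iff not A = 4 iff 2 = 2
not A iff ((B implies A) iff not A) = 2 iff 2 = 4
A iff C = 2 iff 3 = 3
(A iff C) iff A = 3 iff 2 = 3
((A iff C) iff A) iff C = 3 iff 3 = 4
not B = not 1 = 3
not not B = not 3 = 1
(((A iff C) iff A) iff C) iff not not B = 4 iff 1 = 1
(not A iff ((B implies A) iff not A)) implies ((((A iff C) iff A) iff C) iff not not B) = 4 implies 1 = 1
(not (B implies B) iff ((not A implies B) implies ((A iff C) implies C))) iff ((not A iff ((B implies A) iff not A)) implies ((((A iff C) iff A) iff C) iff not not B)) = 0 iff 1 = 3
B iff A = 1 iff 2 = 3
B iff B = 1 iff 1 = 4
(B iff A) implies (B iff B) = 3 implies 4 = 4
A iff C = 2 iff 3 = 3
A iff C = 2 iff 3 = 3
(A iff C) iff (A iff C) = 3 iff 3 = 4
not ((A iff C) iff (A iff C)) = not 4 = 0
((B iff A) implies (B iff B)) iff not ((A iff C) iff (A iff C)) = 4 iff 0 = 0
A implies C = 2 implies 3 = 4
C iff (A implies C) = 3 iff 4 = 3
B implies B = 1 implies 1 = 4
(B implies B) iff B = 4 iff 1 = 1
(C iff (A implies C)) implies ((B implies B) iff B) = 3 implies 1 = 2
not A = not 2 = 2
A iff C = 2 iff 3 = 3
not A implies (A iff C) = 2 implies 3 = 4
not B = not 1 = 3
(not A implies (A iff C)) iff not B = 4 iff 3 = 3
((C iff (A implies C)) implies ((B implies B) iff B)) iff ((not A implies (A iff C)) iff not B) = 2 iff 3 = 3
(((B iff A) implies (B iff B)) iff not ((A iff C) iff (A iff C))) iff (((C iff (A implies C)) implies ((B implies B) iff B)) iff ((not A implies (A iff C)) iff not B)) = 0 iff 3 = 1
B iff C = 1 iff 3 = 2
B iff A = 1 iff 2 = 3
(B iff C) implies (B iff A) = 2 implies 3 = 4
C iff B = 3 iff 1 = 2
(C iff B) iff B = 2 iff 1 = 3
((B iff C) implies (B iff A)) implies ((C iff B) iff B) = 4 implies 3 = 3
not (((B iff C) implies (B iff A)) implies ((C iff B) iff B)) = not 3 = 1
((((B iff A) implies (B iff B)) iff not ((A iff C) iff (A iff C))) iff (((C iff (A implies C)) implies ((B implies B) iff B)) iff ((not A implies (A iff C)) iff not B))) iff not (((B iff C) implies (B iff A)) implies ((C iff B) iff B)) = 1 iff 1 = 4
((not (B implies B) iff ((not A implies B) implies ((A iff C) implies C))) iff ((not A iff ((B implies A) iff not A)) implies ((((A iff C) iff A) iff C) iff not not B))) iff (((((B iff A) implies (B iff B)) iff not ((A iff C) iff (A iff C))) iff (((C iff (A implies C)) implies ((B implies B) iff B)) iff ((not A implies (A iff C)) iff not B))) iff not (((B iff C) implies (B iff A)) implies ((C iff B) iff B))) = 3 iff 4 = 3

3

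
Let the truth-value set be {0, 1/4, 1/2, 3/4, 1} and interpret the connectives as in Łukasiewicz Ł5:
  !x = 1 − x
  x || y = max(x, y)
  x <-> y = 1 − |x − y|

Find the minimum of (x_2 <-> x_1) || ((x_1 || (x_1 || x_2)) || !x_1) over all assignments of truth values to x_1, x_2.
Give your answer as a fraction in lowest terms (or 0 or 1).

Take x_1 = 1/2, x_2 = 0:
x_2 <-> x_1 = 0 <-> 1/2 = 1/2
x_1 || x_2 = 1/2 || 0 = 1/2
x_1 || (x_1 || x_2) = 1/2 || 1/2 = 1/2
!x_1 = !1/2 = 1/2
(x_1 || (x_1 || x_2)) || !x_1 = 1/2 || 1/2 = 1/2
(x_2 <-> x_1) || ((x_1 || (x_1 || x_2)) || !x_1) = 1/2 || 1/2 = 1/2
No assignment yields a value below 1/2, so this is the minimum.

1/2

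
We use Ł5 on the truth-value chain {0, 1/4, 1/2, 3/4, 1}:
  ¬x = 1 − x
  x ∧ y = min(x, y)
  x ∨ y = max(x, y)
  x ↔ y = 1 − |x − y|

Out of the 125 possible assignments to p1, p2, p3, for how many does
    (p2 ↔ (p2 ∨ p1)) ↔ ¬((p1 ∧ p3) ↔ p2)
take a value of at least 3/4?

48

value 1: 21 assignments (counts)
value 3/4: 27 assignments (counts)
value 1/2: 38 assignments
value 1/4: 23 assignments
value 0: 16 assignments
So 48 of the 125 assignments meet the threshold.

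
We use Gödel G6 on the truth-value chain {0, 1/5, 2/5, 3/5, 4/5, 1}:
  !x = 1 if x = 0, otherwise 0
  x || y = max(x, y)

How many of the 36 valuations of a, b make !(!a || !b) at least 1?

25

value 1: 25 assignments (counts)
value 0: 11 assignments
So 25 of the 36 assignments meet the threshold.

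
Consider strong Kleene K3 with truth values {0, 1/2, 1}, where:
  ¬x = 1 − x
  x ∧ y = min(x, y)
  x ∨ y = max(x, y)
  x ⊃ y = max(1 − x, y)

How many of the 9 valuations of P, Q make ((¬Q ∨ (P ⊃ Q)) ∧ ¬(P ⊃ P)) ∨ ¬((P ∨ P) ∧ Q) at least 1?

5

P = 0, Q = 0 ↦ 1  ≥
P = 0, Q = 1/2 ↦ 1  ≥
P = 0, Q = 1 ↦ 1  ≥
P = 1/2, Q = 0 ↦ 1  ≥
P = 1/2, Q = 1/2 ↦ 1/2  <
P = 1/2, Q = 1 ↦ 1/2  <
P = 1, Q = 0 ↦ 1  ≥
P = 1, Q = 1/2 ↦ 1/2  <
P = 1, Q = 1 ↦ 0  <
So 5 of the 9 assignments meet the threshold.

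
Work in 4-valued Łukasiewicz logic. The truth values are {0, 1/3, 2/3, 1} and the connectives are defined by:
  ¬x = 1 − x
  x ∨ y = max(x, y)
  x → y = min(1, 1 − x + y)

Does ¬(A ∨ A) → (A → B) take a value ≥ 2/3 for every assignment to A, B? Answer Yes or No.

A = 0, B = 0 ↦ 1
A = 0, B = 1/3 ↦ 1
A = 0, B = 2/3 ↦ 1
A = 0, B = 1 ↦ 1
A = 1/3, B = 0 ↦ 1
A = 1/3, B = 1/3 ↦ 1
A = 1/3, B = 2/3 ↦ 1
A = 1/3, B = 1 ↦ 1
A = 2/3, B = 0 ↦ 1
A = 2/3, B = 1/3 ↦ 1
A = 2/3, B = 2/3 ↦ 1
A = 2/3, B = 1 ↦ 1
A = 1, B = 0 ↦ 1
A = 1, B = 1/3 ↦ 1
A = 1, B = 2/3 ↦ 1
A = 1, B = 1 ↦ 1
Every assignment gives a value ≥ 2/3.

Yes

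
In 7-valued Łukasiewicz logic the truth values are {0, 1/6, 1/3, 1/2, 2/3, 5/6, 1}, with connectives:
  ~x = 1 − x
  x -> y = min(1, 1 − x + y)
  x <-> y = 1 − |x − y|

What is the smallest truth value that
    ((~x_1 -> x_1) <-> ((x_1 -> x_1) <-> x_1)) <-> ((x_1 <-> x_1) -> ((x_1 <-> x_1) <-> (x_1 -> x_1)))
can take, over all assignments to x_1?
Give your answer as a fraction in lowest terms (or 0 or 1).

Take x_1 = 1/2:
~x_1 = ~1/2 = 1/2
~x_1 -> x_1 = 1/2 -> 1/2 = 1
x_1 -> x_1 = 1/2 -> 1/2 = 1
(x_1 -> x_1) <-> x_1 = 1 <-> 1/2 = 1/2
(~x_1 -> x_1) <-> ((x_1 -> x_1) <-> x_1) = 1 <-> 1/2 = 1/2
x_1 <-> x_1 = 1/2 <-> 1/2 = 1
x_1 <-> x_1 = 1/2 <-> 1/2 = 1
x_1 -> x_1 = 1/2 -> 1/2 = 1
(x_1 <-> x_1) <-> (x_1 -> x_1) = 1 <-> 1 = 1
(x_1 <-> x_1) -> ((x_1 <-> x_1) <-> (x_1 -> x_1)) = 1 -> 1 = 1
((~x_1 -> x_1) <-> ((x_1 -> x_1) <-> x_1)) <-> ((x_1 <-> x_1) -> ((x_1 <-> x_1) <-> (x_1 -> x_1))) = 1/2 <-> 1 = 1/2
No assignment yields a value below 1/2, so this is the minimum.

1/2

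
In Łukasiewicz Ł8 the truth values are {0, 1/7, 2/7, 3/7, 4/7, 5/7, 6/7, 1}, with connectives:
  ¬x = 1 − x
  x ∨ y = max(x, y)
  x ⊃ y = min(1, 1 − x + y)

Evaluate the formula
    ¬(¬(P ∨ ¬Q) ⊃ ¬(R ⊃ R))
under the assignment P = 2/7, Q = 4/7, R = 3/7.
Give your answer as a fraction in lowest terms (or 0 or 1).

4/7

¬Q = ¬4/7 = 3/7
P ∨ ¬Q = 2/7 ∨ 3/7 = 3/7
¬(P ∨ ¬Q) = ¬3/7 = 4/7
R ⊃ R = 3/7 ⊃ 3/7 = 1
¬(R ⊃ R) = ¬1 = 0
¬(P ∨ ¬Q) ⊃ ¬(R ⊃ R) = 4/7 ⊃ 0 = 3/7
¬(¬(P ∨ ¬Q) ⊃ ¬(R ⊃ R)) = ¬3/7 = 4/7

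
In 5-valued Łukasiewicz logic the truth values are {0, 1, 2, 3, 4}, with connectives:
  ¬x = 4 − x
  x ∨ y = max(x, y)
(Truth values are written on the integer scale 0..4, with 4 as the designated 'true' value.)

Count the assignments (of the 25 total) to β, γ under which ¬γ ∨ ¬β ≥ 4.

9

value 4: 9 assignments (counts)
value 3: 7 assignments
value 2: 5 assignments
value 1: 3 assignments
value 0: 1 assignment
So 9 of the 25 assignments meet the threshold.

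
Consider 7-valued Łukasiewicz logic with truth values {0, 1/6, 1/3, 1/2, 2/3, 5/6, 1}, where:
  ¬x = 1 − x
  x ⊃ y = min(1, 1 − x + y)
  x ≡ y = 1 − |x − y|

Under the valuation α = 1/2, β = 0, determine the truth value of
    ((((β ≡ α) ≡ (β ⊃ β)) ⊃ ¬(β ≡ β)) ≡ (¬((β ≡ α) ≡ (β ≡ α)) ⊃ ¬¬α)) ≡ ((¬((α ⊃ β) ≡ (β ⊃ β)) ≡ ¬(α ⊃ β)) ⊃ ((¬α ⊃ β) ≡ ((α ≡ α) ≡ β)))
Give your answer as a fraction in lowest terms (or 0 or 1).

β ≡ α = 0 ≡ 1/2 = 1/2
β ⊃ β = 0 ⊃ 0 = 1
(β ≡ α) ≡ (β ⊃ β) = 1/2 ≡ 1 = 1/2
β ≡ β = 0 ≡ 0 = 1
¬(β ≡ β) = ¬1 = 0
((β ≡ α) ≡ (β ⊃ β)) ⊃ ¬(β ≡ β) = 1/2 ⊃ 0 = 1/2
β ≡ α = 0 ≡ 1/2 = 1/2
β ≡ α = 0 ≡ 1/2 = 1/2
(β ≡ α) ≡ (β ≡ α) = 1/2 ≡ 1/2 = 1
¬((β ≡ α) ≡ (β ≡ α)) = ¬1 = 0
¬α = ¬1/2 = 1/2
¬¬α = ¬1/2 = 1/2
¬((β ≡ α) ≡ (β ≡ α)) ⊃ ¬¬α = 0 ⊃ 1/2 = 1
(((β ≡ α) ≡ (β ⊃ β)) ⊃ ¬(β ≡ β)) ≡ (¬((β ≡ α) ≡ (β ≡ α)) ⊃ ¬¬α) = 1/2 ≡ 1 = 1/2
α ⊃ β = 1/2 ⊃ 0 = 1/2
β ⊃ β = 0 ⊃ 0 = 1
(α ⊃ β) ≡ (β ⊃ β) = 1/2 ≡ 1 = 1/2
¬((α ⊃ β) ≡ (β ⊃ β)) = ¬1/2 = 1/2
α ⊃ β = 1/2 ⊃ 0 = 1/2
¬(α ⊃ β) = ¬1/2 = 1/2
¬((α ⊃ β) ≡ (β ⊃ β)) ≡ ¬(α ⊃ β) = 1/2 ≡ 1/2 = 1
¬α = ¬1/2 = 1/2
¬α ⊃ β = 1/2 ⊃ 0 = 1/2
α ≡ α = 1/2 ≡ 1/2 = 1
(α ≡ α) ≡ β = 1 ≡ 0 = 0
(¬α ⊃ β) ≡ ((α ≡ α) ≡ β) = 1/2 ≡ 0 = 1/2
(¬((α ⊃ β) ≡ (β ⊃ β)) ≡ ¬(α ⊃ β)) ⊃ ((¬α ⊃ β) ≡ ((α ≡ α) ≡ β)) = 1 ⊃ 1/2 = 1/2
((((β ≡ α) ≡ (β ⊃ β)) ⊃ ¬(β ≡ β)) ≡ (¬((β ≡ α) ≡ (β ≡ α)) ⊃ ¬¬α)) ≡ ((¬((α ⊃ β) ≡ (β ⊃ β)) ≡ ¬(α ⊃ β)) ⊃ ((¬α ⊃ β) ≡ ((α ≡ α) ≡ β))) = 1/2 ≡ 1/2 = 1

1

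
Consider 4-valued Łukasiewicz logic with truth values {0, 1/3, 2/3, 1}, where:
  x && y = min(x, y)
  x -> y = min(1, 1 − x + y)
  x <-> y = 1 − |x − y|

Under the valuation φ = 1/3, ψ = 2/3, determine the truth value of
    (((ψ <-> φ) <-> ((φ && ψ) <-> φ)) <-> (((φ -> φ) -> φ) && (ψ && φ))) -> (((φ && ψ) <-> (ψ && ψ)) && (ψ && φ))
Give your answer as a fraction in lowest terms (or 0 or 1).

ψ <-> φ = 2/3 <-> 1/3 = 2/3
φ && ψ = 1/3 && 2/3 = 1/3
(φ && ψ) <-> φ = 1/3 <-> 1/3 = 1
(ψ <-> φ) <-> ((φ && ψ) <-> φ) = 2/3 <-> 1 = 2/3
φ -> φ = 1/3 -> 1/3 = 1
(φ -> φ) -> φ = 1 -> 1/3 = 1/3
ψ && φ = 2/3 && 1/3 = 1/3
((φ -> φ) -> φ) && (ψ && φ) = 1/3 && 1/3 = 1/3
((ψ <-> φ) <-> ((φ && ψ) <-> φ)) <-> (((φ -> φ) -> φ) && (ψ && φ)) = 2/3 <-> 1/3 = 2/3
φ && ψ = 1/3 && 2/3 = 1/3
ψ && ψ = 2/3 && 2/3 = 2/3
(φ && ψ) <-> (ψ && ψ) = 1/3 <-> 2/3 = 2/3
ψ && φ = 2/3 && 1/3 = 1/3
((φ && ψ) <-> (ψ && ψ)) && (ψ && φ) = 2/3 && 1/3 = 1/3
(((ψ <-> φ) <-> ((φ && ψ) <-> φ)) <-> (((φ -> φ) -> φ) && (ψ && φ))) -> (((φ && ψ) <-> (ψ && ψ)) && (ψ && φ)) = 2/3 -> 1/3 = 2/3

2/3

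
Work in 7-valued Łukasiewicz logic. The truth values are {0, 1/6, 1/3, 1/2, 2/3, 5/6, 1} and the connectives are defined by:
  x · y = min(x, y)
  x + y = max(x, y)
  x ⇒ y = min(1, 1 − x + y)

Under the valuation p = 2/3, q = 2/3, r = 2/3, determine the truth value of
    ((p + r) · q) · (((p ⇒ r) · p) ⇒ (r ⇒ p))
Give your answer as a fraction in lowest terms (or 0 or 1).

2/3

p + r = 2/3 + 2/3 = 2/3
(p + r) · q = 2/3 · 2/3 = 2/3
p ⇒ r = 2/3 ⇒ 2/3 = 1
(p ⇒ r) · p = 1 · 2/3 = 2/3
r ⇒ p = 2/3 ⇒ 2/3 = 1
((p ⇒ r) · p) ⇒ (r ⇒ p) = 2/3 ⇒ 1 = 1
((p + r) · q) · (((p ⇒ r) · p) ⇒ (r ⇒ p)) = 2/3 · 1 = 2/3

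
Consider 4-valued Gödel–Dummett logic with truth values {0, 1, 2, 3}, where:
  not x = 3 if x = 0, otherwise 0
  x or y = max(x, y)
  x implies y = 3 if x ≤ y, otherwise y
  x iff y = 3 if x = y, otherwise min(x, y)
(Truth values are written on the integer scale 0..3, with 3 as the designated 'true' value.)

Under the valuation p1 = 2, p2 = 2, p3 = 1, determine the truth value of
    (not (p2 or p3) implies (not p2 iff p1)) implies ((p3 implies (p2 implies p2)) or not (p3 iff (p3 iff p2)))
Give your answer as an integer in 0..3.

p2 or p3 = 2 or 1 = 2
not (p2 or p3) = not 2 = 0
not p2 = not 2 = 0
not p2 iff p1 = 0 iff 2 = 0
not (p2 or p3) implies (not p2 iff p1) = 0 implies 0 = 3
p2 implies p2 = 2 implies 2 = 3
p3 implies (p2 implies p2) = 1 implies 3 = 3
p3 iff p2 = 1 iff 2 = 1
p3 iff (p3 iff p2) = 1 iff 1 = 3
not (p3 iff (p3 iff p2)) = not 3 = 0
(p3 implies (p2 implies p2)) or not (p3 iff (p3 iff p2)) = 3 or 0 = 3
(not (p2 or p3) implies (not p2 iff p1)) implies ((p3 implies (p2 implies p2)) or not (p3 iff (p3 iff p2))) = 3 implies 3 = 3

3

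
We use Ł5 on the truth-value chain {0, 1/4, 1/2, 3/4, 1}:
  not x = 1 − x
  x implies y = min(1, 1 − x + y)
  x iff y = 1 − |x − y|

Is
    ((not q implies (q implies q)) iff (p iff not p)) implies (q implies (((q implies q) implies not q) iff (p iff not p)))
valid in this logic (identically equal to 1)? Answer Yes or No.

No

Counterexample: take p = 1/2, q = 3/4.
not q = not 3/4 = 1/4
q implies q = 3/4 implies 3/4 = 1
not q implies (q implies q) = 1/4 implies 1 = 1
not p = not 1/2 = 1/2
p iff not p = 1/2 iff 1/2 = 1
(not q implies (q implies q)) iff (p iff not p) = 1 iff 1 = 1
q implies q = 3/4 implies 3/4 = 1
not q = not 3/4 = 1/4
(q implies q) implies not q = 1 implies 1/4 = 1/4
not p = not 1/2 = 1/2
p iff not p = 1/2 iff 1/2 = 1
((q implies q) implies not q) iff (p iff not p) = 1/4 iff 1 = 1/4
q implies (((q implies q) implies not q) iff (p iff not p)) = 3/4 implies 1/4 = 1/2
((not q implies (q implies q)) iff (p iff not p)) implies (q implies (((q implies q) implies not q) iff (p iff not p))) = 1 implies 1/2 = 1/2
This gives 1/2 ≠ 1.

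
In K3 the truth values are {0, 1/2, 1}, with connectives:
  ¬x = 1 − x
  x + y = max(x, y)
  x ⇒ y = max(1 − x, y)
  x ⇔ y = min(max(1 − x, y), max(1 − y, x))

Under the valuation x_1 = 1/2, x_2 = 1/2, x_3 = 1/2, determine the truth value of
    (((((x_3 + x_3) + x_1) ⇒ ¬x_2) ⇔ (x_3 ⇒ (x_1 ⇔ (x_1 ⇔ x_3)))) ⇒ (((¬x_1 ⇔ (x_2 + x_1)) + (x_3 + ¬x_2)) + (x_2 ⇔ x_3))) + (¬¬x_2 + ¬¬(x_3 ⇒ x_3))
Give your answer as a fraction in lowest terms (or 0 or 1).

1/2

x_3 + x_3 = 1/2 + 1/2 = 1/2
(x_3 + x_3) + x_1 = 1/2 + 1/2 = 1/2
¬x_2 = ¬1/2 = 1/2
((x_3 + x_3) + x_1) ⇒ ¬x_2 = 1/2 ⇒ 1/2 = 1/2
x_1 ⇔ x_3 = 1/2 ⇔ 1/2 = 1/2
x_1 ⇔ (x_1 ⇔ x_3) = 1/2 ⇔ 1/2 = 1/2
x_3 ⇒ (x_1 ⇔ (x_1 ⇔ x_3)) = 1/2 ⇒ 1/2 = 1/2
(((x_3 + x_3) + x_1) ⇒ ¬x_2) ⇔ (x_3 ⇒ (x_1 ⇔ (x_1 ⇔ x_3))) = 1/2 ⇔ 1/2 = 1/2
¬x_1 = ¬1/2 = 1/2
x_2 + x_1 = 1/2 + 1/2 = 1/2
¬x_1 ⇔ (x_2 + x_1) = 1/2 ⇔ 1/2 = 1/2
¬x_2 = ¬1/2 = 1/2
x_3 + ¬x_2 = 1/2 + 1/2 = 1/2
(¬x_1 ⇔ (x_2 + x_1)) + (x_3 + ¬x_2) = 1/2 + 1/2 = 1/2
x_2 ⇔ x_3 = 1/2 ⇔ 1/2 = 1/2
((¬x_1 ⇔ (x_2 + x_1)) + (x_3 + ¬x_2)) + (x_2 ⇔ x_3) = 1/2 + 1/2 = 1/2
((((x_3 + x_3) + x_1) ⇒ ¬x_2) ⇔ (x_3 ⇒ (x_1 ⇔ (x_1 ⇔ x_3)))) ⇒ (((¬x_1 ⇔ (x_2 + x_1)) + (x_3 + ¬x_2)) + (x_2 ⇔ x_3)) = 1/2 ⇒ 1/2 = 1/2
¬x_2 = ¬1/2 = 1/2
¬¬x_2 = ¬1/2 = 1/2
x_3 ⇒ x_3 = 1/2 ⇒ 1/2 = 1/2
¬(x_3 ⇒ x_3) = ¬1/2 = 1/2
¬¬(x_3 ⇒ x_3) = ¬1/2 = 1/2
¬¬x_2 + ¬¬(x_3 ⇒ x_3) = 1/2 + 1/2 = 1/2
(((((x_3 + x_3) + x_1) ⇒ ¬x_2) ⇔ (x_3 ⇒ (x_1 ⇔ (x_1 ⇔ x_3)))) ⇒ (((¬x_1 ⇔ (x_2 + x_1)) + (x_3 + ¬x_2)) + (x_2 ⇔ x_3))) + (¬¬x_2 + ¬¬(x_3 ⇒ x_3)) = 1/2 + 1/2 = 1/2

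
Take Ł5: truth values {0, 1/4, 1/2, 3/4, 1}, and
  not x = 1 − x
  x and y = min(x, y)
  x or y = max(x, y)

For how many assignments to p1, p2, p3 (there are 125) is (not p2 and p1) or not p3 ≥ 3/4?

62

value 1: 29 assignments (counts)
value 3/4: 33 assignments (counts)
value 1/2: 31 assignments
value 1/4: 23 assignments
value 0: 9 assignments
So 62 of the 125 assignments meet the threshold.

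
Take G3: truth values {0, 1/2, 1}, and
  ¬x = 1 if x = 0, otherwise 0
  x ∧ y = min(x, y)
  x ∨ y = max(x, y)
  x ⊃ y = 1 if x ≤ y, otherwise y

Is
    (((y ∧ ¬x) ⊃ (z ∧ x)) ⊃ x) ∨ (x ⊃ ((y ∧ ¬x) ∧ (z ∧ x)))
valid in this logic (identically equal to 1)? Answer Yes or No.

No

Counterexample: take x = 1/2, y = 0, z = 0.
¬x = ¬1/2 = 0
y ∧ ¬x = 0 ∧ 0 = 0
z ∧ x = 0 ∧ 1/2 = 0
(y ∧ ¬x) ⊃ (z ∧ x) = 0 ⊃ 0 = 1
((y ∧ ¬x) ⊃ (z ∧ x)) ⊃ x = 1 ⊃ 1/2 = 1/2
¬x = ¬1/2 = 0
y ∧ ¬x = 0 ∧ 0 = 0
z ∧ x = 0 ∧ 1/2 = 0
(y ∧ ¬x) ∧ (z ∧ x) = 0 ∧ 0 = 0
x ⊃ ((y ∧ ¬x) ∧ (z ∧ x)) = 1/2 ⊃ 0 = 0
(((y ∧ ¬x) ⊃ (z ∧ x)) ⊃ x) ∨ (x ⊃ ((y ∧ ¬x) ∧ (z ∧ x))) = 1/2 ∨ 0 = 1/2
This gives 1/2 ≠ 1.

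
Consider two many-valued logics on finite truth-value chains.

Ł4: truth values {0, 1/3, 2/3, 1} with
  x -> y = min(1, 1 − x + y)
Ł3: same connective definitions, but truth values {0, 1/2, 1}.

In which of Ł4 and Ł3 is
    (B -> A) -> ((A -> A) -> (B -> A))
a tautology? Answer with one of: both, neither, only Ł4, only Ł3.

In Ł4: every assignment gives 1 — tautology.
In Ł3: every assignment gives 1 — tautology.

both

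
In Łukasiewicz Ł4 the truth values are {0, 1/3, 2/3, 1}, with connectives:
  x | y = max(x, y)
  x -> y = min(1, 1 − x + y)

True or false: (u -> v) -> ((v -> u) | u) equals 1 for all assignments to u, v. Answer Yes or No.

No

Counterexample: take u = 0, v = 1/3.
u -> v = 0 -> 1/3 = 1
v -> u = 1/3 -> 0 = 2/3
(v -> u) | u = 2/3 | 0 = 2/3
(u -> v) -> ((v -> u) | u) = 1 -> 2/3 = 2/3
This gives 2/3 ≠ 1.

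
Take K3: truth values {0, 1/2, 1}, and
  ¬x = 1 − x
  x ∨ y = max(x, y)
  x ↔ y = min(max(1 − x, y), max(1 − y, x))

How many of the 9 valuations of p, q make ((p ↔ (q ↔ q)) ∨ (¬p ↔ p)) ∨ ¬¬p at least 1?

p = 0, q = 0 ↦ 0  <
p = 0, q = 1/2 ↦ 1/2  <
p = 0, q = 1 ↦ 0  <
p = 1/2, q = 0 ↦ 1/2  <
p = 1/2, q = 1/2 ↦ 1/2  <
p = 1/2, q = 1 ↦ 1/2  <
p = 1, q = 0 ↦ 1  ≥
p = 1, q = 1/2 ↦ 1  ≥
p = 1, q = 1 ↦ 1  ≥
So 3 of the 9 assignments meet the threshold.

3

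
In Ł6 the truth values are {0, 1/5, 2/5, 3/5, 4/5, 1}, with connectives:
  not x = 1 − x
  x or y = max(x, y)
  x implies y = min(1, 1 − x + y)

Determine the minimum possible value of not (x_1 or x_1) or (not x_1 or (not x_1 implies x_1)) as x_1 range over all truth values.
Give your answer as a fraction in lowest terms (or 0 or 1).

4/5

Take x_1 = 1/5:
x_1 or x_1 = 1/5 or 1/5 = 1/5
not (x_1 or x_1) = not 1/5 = 4/5
not x_1 = not 1/5 = 4/5
not x_1 = not 1/5 = 4/5
not x_1 implies x_1 = 4/5 implies 1/5 = 2/5
not x_1 or (not x_1 implies x_1) = 4/5 or 2/5 = 4/5
not (x_1 or x_1) or (not x_1 or (not x_1 implies x_1)) = 4/5 or 4/5 = 4/5
No assignment yields a value below 4/5, so this is the minimum.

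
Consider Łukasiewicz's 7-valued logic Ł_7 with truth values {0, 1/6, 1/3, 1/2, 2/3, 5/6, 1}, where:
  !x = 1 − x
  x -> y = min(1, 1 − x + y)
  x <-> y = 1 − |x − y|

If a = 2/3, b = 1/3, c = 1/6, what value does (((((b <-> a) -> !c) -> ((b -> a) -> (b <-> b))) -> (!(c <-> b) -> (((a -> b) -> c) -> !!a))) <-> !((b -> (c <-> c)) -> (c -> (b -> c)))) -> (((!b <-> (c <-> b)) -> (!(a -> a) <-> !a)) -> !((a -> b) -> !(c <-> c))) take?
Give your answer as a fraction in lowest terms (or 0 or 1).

b <-> a = 1/3 <-> 2/3 = 2/3
!c = !1/6 = 5/6
(b <-> a) -> !c = 2/3 -> 5/6 = 1
b -> a = 1/3 -> 2/3 = 1
b <-> b = 1/3 <-> 1/3 = 1
(b -> a) -> (b <-> b) = 1 -> 1 = 1
((b <-> a) -> !c) -> ((b -> a) -> (b <-> b)) = 1 -> 1 = 1
c <-> b = 1/6 <-> 1/3 = 5/6
!(c <-> b) = !5/6 = 1/6
a -> b = 2/3 -> 1/3 = 2/3
(a -> b) -> c = 2/3 -> 1/6 = 1/2
!a = !2/3 = 1/3
!!a = !1/3 = 2/3
((a -> b) -> c) -> !!a = 1/2 -> 2/3 = 1
!(c <-> b) -> (((a -> b) -> c) -> !!a) = 1/6 -> 1 = 1
(((b <-> a) -> !c) -> ((b -> a) -> (b <-> b))) -> (!(c <-> b) -> (((a -> b) -> c) -> !!a)) = 1 -> 1 = 1
c <-> c = 1/6 <-> 1/6 = 1
b -> (c <-> c) = 1/3 -> 1 = 1
b -> c = 1/3 -> 1/6 = 5/6
c -> (b -> c) = 1/6 -> 5/6 = 1
(b -> (c <-> c)) -> (c -> (b -> c)) = 1 -> 1 = 1
!((b -> (c <-> c)) -> (c -> (b -> c))) = !1 = 0
((((b <-> a) -> !c) -> ((b -> a) -> (b <-> b))) -> (!(c <-> b) -> (((a -> b) -> c) -> !!a))) <-> !((b -> (c <-> c)) -> (c -> (b -> c))) = 1 <-> 0 = 0
!b = !1/3 = 2/3
c <-> b = 1/6 <-> 1/3 = 5/6
!b <-> (c <-> b) = 2/3 <-> 5/6 = 5/6
a -> a = 2/3 -> 2/3 = 1
!(a -> a) = !1 = 0
!a = !2/3 = 1/3
!(a -> a) <-> !a = 0 <-> 1/3 = 2/3
(!b <-> (c <-> b)) -> (!(a -> a) <-> !a) = 5/6 -> 2/3 = 5/6
a -> b = 2/3 -> 1/3 = 2/3
c <-> c = 1/6 <-> 1/6 = 1
!(c <-> c) = !1 = 0
(a -> b) -> !(c <-> c) = 2/3 -> 0 = 1/3
!((a -> b) -> !(c <-> c)) = !1/3 = 2/3
((!b <-> (c <-> b)) -> (!(a -> a) <-> !a)) -> !((a -> b) -> !(c <-> c)) = 5/6 -> 2/3 = 5/6
(((((b <-> a) -> !c) -> ((b -> a) -> (b <-> b))) -> (!(c <-> b) -> (((a -> b) -> c) -> !!a))) <-> !((b -> (c <-> c)) -> (c -> (b -> c)))) -> (((!b <-> (c <-> b)) -> (!(a -> a) <-> !a)) -> !((a -> b) -> !(c <-> c))) = 0 -> 5/6 = 1

1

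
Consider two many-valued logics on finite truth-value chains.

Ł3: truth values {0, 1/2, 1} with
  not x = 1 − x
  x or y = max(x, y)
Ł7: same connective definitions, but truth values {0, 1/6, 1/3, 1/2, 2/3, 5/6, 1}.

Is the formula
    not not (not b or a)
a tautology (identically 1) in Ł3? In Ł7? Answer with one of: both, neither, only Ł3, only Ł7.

neither

In Ł3: at a = 0, b = 1/2 the value is 1/2 — not a tautology.
In Ł7: at a = 0, b = 1/6 the value is 5/6 — not a tautology.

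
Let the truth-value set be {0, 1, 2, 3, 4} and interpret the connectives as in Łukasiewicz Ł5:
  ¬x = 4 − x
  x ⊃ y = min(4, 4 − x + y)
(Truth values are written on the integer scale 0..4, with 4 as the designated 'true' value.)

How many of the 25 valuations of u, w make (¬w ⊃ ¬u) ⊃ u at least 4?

9

value 4: 9 assignments (counts)
value 3: 3 assignments
value 2: 4 assignments
value 1: 4 assignments
value 0: 5 assignments
So 9 of the 25 assignments meet the threshold.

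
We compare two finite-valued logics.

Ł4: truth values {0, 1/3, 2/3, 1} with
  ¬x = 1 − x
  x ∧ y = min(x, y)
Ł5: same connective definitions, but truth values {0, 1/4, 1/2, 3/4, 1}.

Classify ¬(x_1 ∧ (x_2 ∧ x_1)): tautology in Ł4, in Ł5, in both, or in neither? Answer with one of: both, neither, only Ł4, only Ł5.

In Ł4: at x_1 = 1/3, x_2 = 1/3 the value is 2/3 — not a tautology.
In Ł5: at x_1 = 1/4, x_2 = 1/4 the value is 3/4 — not a tautology.

neither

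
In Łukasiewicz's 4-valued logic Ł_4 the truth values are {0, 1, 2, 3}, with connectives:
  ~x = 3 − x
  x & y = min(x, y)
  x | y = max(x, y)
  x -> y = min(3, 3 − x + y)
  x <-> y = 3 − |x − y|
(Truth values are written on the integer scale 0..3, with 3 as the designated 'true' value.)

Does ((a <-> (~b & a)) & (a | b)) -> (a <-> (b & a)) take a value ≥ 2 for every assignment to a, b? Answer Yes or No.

Counterexample: take a = 3, b = 0.
~b = ~0 = 3
~b & a = 3 & 3 = 3
a <-> (~b & a) = 3 <-> 3 = 3
a | b = 3 | 0 = 3
(a <-> (~b & a)) & (a | b) = 3 & 3 = 3
b & a = 0 & 3 = 0
a <-> (b & a) = 3 <-> 0 = 0
((a <-> (~b & a)) & (a | b)) -> (a <-> (b & a)) = 3 -> 0 = 0
This gives 0, which is below 2.

No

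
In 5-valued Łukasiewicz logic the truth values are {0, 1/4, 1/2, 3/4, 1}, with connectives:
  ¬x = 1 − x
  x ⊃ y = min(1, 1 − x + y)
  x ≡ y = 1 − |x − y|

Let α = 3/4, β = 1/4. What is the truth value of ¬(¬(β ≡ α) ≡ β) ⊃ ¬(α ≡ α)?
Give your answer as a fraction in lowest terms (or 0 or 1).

3/4

β ≡ α = 1/4 ≡ 3/4 = 1/2
¬(β ≡ α) = ¬1/2 = 1/2
¬(β ≡ α) ≡ β = 1/2 ≡ 1/4 = 3/4
¬(¬(β ≡ α) ≡ β) = ¬3/4 = 1/4
α ≡ α = 3/4 ≡ 3/4 = 1
¬(α ≡ α) = ¬1 = 0
¬(¬(β ≡ α) ≡ β) ⊃ ¬(α ≡ α) = 1/4 ⊃ 0 = 3/4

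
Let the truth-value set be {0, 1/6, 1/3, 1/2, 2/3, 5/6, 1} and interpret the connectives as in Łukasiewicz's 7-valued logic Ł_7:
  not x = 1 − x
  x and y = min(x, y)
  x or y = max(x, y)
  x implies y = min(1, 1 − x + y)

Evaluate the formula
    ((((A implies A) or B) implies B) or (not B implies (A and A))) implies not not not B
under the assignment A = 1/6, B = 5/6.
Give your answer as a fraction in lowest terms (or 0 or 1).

1/6

A implies A = 1/6 implies 1/6 = 1
(A implies A) or B = 1 or 5/6 = 1
((A implies A) or B) implies B = 1 implies 5/6 = 5/6
not B = not 5/6 = 1/6
A and A = 1/6 and 1/6 = 1/6
not B implies (A and A) = 1/6 implies 1/6 = 1
(((A implies A) or B) implies B) or (not B implies (A and A)) = 5/6 or 1 = 1
not B = not 5/6 = 1/6
not not B = not 1/6 = 5/6
not not not B = not 5/6 = 1/6
((((A implies A) or B) implies B) or (not B implies (A and A))) implies not not not B = 1 implies 1/6 = 1/6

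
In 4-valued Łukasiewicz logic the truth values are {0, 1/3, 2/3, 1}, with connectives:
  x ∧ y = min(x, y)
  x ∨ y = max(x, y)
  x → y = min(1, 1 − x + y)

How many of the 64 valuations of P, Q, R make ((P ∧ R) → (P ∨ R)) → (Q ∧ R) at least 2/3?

value 1: 4 assignments (counts)
value 2/3: 12 assignments (counts)
value 1/3: 20 assignments
value 0: 28 assignments
So 16 of the 64 assignments meet the threshold.

16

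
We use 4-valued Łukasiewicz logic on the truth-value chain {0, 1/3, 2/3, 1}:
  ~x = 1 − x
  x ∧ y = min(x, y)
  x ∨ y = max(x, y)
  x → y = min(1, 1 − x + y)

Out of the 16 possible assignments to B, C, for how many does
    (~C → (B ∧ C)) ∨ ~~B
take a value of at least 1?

B = 0, C = 0 ↦ 0  <
B = 0, C = 1/3 ↦ 1/3  <
B = 0, C = 2/3 ↦ 2/3  <
B = 0, C = 1 ↦ 1  ≥
B = 1/3, C = 0 ↦ 1/3  <
B = 1/3, C = 1/3 ↦ 2/3  <
B = 1/3, C = 2/3 ↦ 1  ≥
B = 1/3, C = 1 ↦ 1  ≥
B = 2/3, C = 0 ↦ 2/3  <
B = 2/3, C = 1/3 ↦ 2/3  <
B = 2/3, C = 2/3 ↦ 1  ≥
B = 2/3, C = 1 ↦ 1  ≥
B = 1, C = 0 ↦ 1  ≥
B = 1, C = 1/3 ↦ 1  ≥
B = 1, C = 2/3 ↦ 1  ≥
B = 1, C = 1 ↦ 1  ≥
So 9 of the 16 assignments meet the threshold.

9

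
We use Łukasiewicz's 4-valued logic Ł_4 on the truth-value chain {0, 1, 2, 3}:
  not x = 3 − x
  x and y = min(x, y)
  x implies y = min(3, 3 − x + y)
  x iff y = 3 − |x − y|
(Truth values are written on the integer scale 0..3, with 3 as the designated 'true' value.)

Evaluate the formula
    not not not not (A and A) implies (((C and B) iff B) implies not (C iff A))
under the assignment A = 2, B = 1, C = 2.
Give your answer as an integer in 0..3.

1

A and A = 2 and 2 = 2
not (A and A) = not 2 = 1
not not (A and A) = not 1 = 2
not not not (A and A) = not 2 = 1
not not not not (A and A) = not 1 = 2
C and B = 2 and 1 = 1
(C and B) iff B = 1 iff 1 = 3
C iff A = 2 iff 2 = 3
not (C iff A) = not 3 = 0
((C and B) iff B) implies not (C iff A) = 3 implies 0 = 0
not not not not (A and A) implies (((C and B) iff B) implies not (C iff A)) = 2 implies 0 = 1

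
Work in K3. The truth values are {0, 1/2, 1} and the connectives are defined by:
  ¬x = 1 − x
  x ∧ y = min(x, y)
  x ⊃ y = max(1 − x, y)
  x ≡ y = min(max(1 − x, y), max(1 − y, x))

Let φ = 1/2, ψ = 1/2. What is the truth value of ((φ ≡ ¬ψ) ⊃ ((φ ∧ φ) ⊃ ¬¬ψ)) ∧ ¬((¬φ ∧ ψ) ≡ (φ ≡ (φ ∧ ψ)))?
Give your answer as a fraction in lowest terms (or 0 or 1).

1/2

¬ψ = ¬1/2 = 1/2
φ ≡ ¬ψ = 1/2 ≡ 1/2 = 1/2
φ ∧ φ = 1/2 ∧ 1/2 = 1/2
¬ψ = ¬1/2 = 1/2
¬¬ψ = ¬1/2 = 1/2
(φ ∧ φ) ⊃ ¬¬ψ = 1/2 ⊃ 1/2 = 1/2
(φ ≡ ¬ψ) ⊃ ((φ ∧ φ) ⊃ ¬¬ψ) = 1/2 ⊃ 1/2 = 1/2
¬φ = ¬1/2 = 1/2
¬φ ∧ ψ = 1/2 ∧ 1/2 = 1/2
φ ∧ ψ = 1/2 ∧ 1/2 = 1/2
φ ≡ (φ ∧ ψ) = 1/2 ≡ 1/2 = 1/2
(¬φ ∧ ψ) ≡ (φ ≡ (φ ∧ ψ)) = 1/2 ≡ 1/2 = 1/2
¬((¬φ ∧ ψ) ≡ (φ ≡ (φ ∧ ψ))) = ¬1/2 = 1/2
((φ ≡ ¬ψ) ⊃ ((φ ∧ φ) ⊃ ¬¬ψ)) ∧ ¬((¬φ ∧ ψ) ≡ (φ ≡ (φ ∧ ψ))) = 1/2 ∧ 1/2 = 1/2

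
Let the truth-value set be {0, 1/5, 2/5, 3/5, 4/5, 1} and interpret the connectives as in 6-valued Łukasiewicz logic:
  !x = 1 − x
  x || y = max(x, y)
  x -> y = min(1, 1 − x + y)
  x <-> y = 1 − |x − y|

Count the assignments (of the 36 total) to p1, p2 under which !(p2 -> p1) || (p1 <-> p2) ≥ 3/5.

value 1: 7 assignments (counts)
value 4/5: 12 assignments (counts)
value 3/5: 11 assignments (counts)
value 2/5: 3 assignments
value 1/5: 2 assignments
value 0: 1 assignment
So 30 of the 36 assignments meet the threshold.

30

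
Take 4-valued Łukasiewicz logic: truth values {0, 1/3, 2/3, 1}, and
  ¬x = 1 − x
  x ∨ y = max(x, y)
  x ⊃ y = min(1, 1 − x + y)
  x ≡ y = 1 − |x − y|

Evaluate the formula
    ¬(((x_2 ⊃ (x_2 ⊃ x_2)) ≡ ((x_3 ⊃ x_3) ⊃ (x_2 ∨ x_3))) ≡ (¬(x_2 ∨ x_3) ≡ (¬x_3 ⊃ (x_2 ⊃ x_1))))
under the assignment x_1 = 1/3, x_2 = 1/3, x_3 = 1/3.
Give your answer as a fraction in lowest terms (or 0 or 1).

x_2 ⊃ x_2 = 1/3 ⊃ 1/3 = 1
x_2 ⊃ (x_2 ⊃ x_2) = 1/3 ⊃ 1 = 1
x_3 ⊃ x_3 = 1/3 ⊃ 1/3 = 1
x_2 ∨ x_3 = 1/3 ∨ 1/3 = 1/3
(x_3 ⊃ x_3) ⊃ (x_2 ∨ x_3) = 1 ⊃ 1/3 = 1/3
(x_2 ⊃ (x_2 ⊃ x_2)) ≡ ((x_3 ⊃ x_3) ⊃ (x_2 ∨ x_3)) = 1 ≡ 1/3 = 1/3
x_2 ∨ x_3 = 1/3 ∨ 1/3 = 1/3
¬(x_2 ∨ x_3) = ¬1/3 = 2/3
¬x_3 = ¬1/3 = 2/3
x_2 ⊃ x_1 = 1/3 ⊃ 1/3 = 1
¬x_3 ⊃ (x_2 ⊃ x_1) = 2/3 ⊃ 1 = 1
¬(x_2 ∨ x_3) ≡ (¬x_3 ⊃ (x_2 ⊃ x_1)) = 2/3 ≡ 1 = 2/3
((x_2 ⊃ (x_2 ⊃ x_2)) ≡ ((x_3 ⊃ x_3) ⊃ (x_2 ∨ x_3))) ≡ (¬(x_2 ∨ x_3) ≡ (¬x_3 ⊃ (x_2 ⊃ x_1))) = 1/3 ≡ 2/3 = 2/3
¬(((x_2 ⊃ (x_2 ⊃ x_2)) ≡ ((x_3 ⊃ x_3) ⊃ (x_2 ∨ x_3))) ≡ (¬(x_2 ∨ x_3) ≡ (¬x_3 ⊃ (x_2 ⊃ x_1)))) = ¬2/3 = 1/3

1/3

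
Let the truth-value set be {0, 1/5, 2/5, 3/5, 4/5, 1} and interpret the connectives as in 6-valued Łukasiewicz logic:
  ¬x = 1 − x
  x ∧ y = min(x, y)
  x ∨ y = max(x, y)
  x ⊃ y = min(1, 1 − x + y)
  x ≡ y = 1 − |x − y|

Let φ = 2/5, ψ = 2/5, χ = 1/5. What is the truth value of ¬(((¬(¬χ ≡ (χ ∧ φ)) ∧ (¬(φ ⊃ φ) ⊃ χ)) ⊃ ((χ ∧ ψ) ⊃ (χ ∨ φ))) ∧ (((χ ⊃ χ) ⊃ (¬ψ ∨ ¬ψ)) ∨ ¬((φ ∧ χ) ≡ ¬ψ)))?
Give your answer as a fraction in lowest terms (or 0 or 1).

¬χ = ¬1/5 = 4/5
χ ∧ φ = 1/5 ∧ 2/5 = 1/5
¬χ ≡ (χ ∧ φ) = 4/5 ≡ 1/5 = 2/5
¬(¬χ ≡ (χ ∧ φ)) = ¬2/5 = 3/5
φ ⊃ φ = 2/5 ⊃ 2/5 = 1
¬(φ ⊃ φ) = ¬1 = 0
¬(φ ⊃ φ) ⊃ χ = 0 ⊃ 1/5 = 1
¬(¬χ ≡ (χ ∧ φ)) ∧ (¬(φ ⊃ φ) ⊃ χ) = 3/5 ∧ 1 = 3/5
χ ∧ ψ = 1/5 ∧ 2/5 = 1/5
χ ∨ φ = 1/5 ∨ 2/5 = 2/5
(χ ∧ ψ) ⊃ (χ ∨ φ) = 1/5 ⊃ 2/5 = 1
(¬(¬χ ≡ (χ ∧ φ)) ∧ (¬(φ ⊃ φ) ⊃ χ)) ⊃ ((χ ∧ ψ) ⊃ (χ ∨ φ)) = 3/5 ⊃ 1 = 1
χ ⊃ χ = 1/5 ⊃ 1/5 = 1
¬ψ = ¬2/5 = 3/5
¬ψ = ¬2/5 = 3/5
¬ψ ∨ ¬ψ = 3/5 ∨ 3/5 = 3/5
(χ ⊃ χ) ⊃ (¬ψ ∨ ¬ψ) = 1 ⊃ 3/5 = 3/5
φ ∧ χ = 2/5 ∧ 1/5 = 1/5
¬ψ = ¬2/5 = 3/5
(φ ∧ χ) ≡ ¬ψ = 1/5 ≡ 3/5 = 3/5
¬((φ ∧ χ) ≡ ¬ψ) = ¬3/5 = 2/5
((χ ⊃ χ) ⊃ (¬ψ ∨ ¬ψ)) ∨ ¬((φ ∧ χ) ≡ ¬ψ) = 3/5 ∨ 2/5 = 3/5
((¬(¬χ ≡ (χ ∧ φ)) ∧ (¬(φ ⊃ φ) ⊃ χ)) ⊃ ((χ ∧ ψ) ⊃ (χ ∨ φ))) ∧ (((χ ⊃ χ) ⊃ (¬ψ ∨ ¬ψ)) ∨ ¬((φ ∧ χ) ≡ ¬ψ)) = 1 ∧ 3/5 = 3/5
¬(((¬(¬χ ≡ (χ ∧ φ)) ∧ (¬(φ ⊃ φ) ⊃ χ)) ⊃ ((χ ∧ ψ) ⊃ (χ ∨ φ))) ∧ (((χ ⊃ χ) ⊃ (¬ψ ∨ ¬ψ)) ∨ ¬((φ ∧ χ) ≡ ¬ψ))) = ¬3/5 = 2/5

2/5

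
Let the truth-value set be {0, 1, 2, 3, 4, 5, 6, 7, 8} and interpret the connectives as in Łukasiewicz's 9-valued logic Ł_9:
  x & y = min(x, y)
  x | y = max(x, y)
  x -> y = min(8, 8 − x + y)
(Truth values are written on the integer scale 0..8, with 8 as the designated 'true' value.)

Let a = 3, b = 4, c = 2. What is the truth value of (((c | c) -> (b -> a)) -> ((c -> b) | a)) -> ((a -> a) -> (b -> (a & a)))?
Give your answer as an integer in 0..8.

7

c | c = 2 | 2 = 2
b -> a = 4 -> 3 = 7
(c | c) -> (b -> a) = 2 -> 7 = 8
c -> b = 2 -> 4 = 8
(c -> b) | a = 8 | 3 = 8
((c | c) -> (b -> a)) -> ((c -> b) | a) = 8 -> 8 = 8
a -> a = 3 -> 3 = 8
a & a = 3 & 3 = 3
b -> (a & a) = 4 -> 3 = 7
(a -> a) -> (b -> (a & a)) = 8 -> 7 = 7
(((c | c) -> (b -> a)) -> ((c -> b) | a)) -> ((a -> a) -> (b -> (a & a))) = 8 -> 7 = 7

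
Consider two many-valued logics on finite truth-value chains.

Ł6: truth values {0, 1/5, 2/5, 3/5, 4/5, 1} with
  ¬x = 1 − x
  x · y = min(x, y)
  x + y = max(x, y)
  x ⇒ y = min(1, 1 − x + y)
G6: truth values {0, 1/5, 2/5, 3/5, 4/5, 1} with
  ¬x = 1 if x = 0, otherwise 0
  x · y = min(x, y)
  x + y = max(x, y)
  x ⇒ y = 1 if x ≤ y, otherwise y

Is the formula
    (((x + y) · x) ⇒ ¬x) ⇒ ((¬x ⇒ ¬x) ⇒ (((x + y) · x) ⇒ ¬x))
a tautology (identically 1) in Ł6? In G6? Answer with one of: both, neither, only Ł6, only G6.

In Ł6: every assignment gives 1 — tautology.
In G6: every assignment gives 1 — tautology.

both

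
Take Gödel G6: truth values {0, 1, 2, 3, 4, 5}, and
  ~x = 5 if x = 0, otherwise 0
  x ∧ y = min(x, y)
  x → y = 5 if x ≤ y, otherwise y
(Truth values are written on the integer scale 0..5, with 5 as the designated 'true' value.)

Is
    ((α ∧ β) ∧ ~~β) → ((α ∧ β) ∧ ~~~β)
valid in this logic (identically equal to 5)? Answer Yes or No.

No

Counterexample: take α = 1, β = 1.
α ∧ β = 1 ∧ 1 = 1
~β = ~1 = 0
~~β = ~0 = 5
(α ∧ β) ∧ ~~β = 1 ∧ 5 = 1
α ∧ β = 1 ∧ 1 = 1
~β = ~1 = 0
~~β = ~0 = 5
~~~β = ~5 = 0
(α ∧ β) ∧ ~~~β = 1 ∧ 0 = 0
((α ∧ β) ∧ ~~β) → ((α ∧ β) ∧ ~~~β) = 1 → 0 = 0
This gives 0 ≠ 5.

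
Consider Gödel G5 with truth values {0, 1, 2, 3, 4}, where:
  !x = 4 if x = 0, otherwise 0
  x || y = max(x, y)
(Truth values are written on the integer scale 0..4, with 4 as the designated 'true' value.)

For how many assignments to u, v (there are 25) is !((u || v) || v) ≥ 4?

value 4: 1 assignment (counts)
value 0: 24 assignments
So 1 of the 25 assignments meets the threshold.

1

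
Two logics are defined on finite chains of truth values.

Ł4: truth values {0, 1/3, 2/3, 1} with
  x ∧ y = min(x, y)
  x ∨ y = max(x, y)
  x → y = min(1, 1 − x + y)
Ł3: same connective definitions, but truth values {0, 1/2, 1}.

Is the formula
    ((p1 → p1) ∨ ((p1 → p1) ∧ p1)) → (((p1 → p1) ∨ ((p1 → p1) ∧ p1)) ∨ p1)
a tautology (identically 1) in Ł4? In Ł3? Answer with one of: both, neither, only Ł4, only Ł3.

both

In Ł4: every assignment gives 1 — tautology.
In Ł3: every assignment gives 1 — tautology.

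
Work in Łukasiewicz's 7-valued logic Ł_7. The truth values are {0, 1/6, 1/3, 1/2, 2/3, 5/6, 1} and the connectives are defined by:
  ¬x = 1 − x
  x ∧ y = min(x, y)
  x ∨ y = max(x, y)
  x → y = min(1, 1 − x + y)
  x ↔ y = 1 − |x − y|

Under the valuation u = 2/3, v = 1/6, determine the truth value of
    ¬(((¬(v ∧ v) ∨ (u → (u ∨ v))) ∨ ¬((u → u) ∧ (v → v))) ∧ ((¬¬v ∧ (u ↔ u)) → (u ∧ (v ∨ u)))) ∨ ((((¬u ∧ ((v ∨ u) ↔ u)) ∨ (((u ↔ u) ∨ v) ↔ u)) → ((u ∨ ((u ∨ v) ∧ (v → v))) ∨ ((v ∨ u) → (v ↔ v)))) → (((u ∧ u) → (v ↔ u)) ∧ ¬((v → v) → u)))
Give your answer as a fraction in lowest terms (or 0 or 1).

1/3

v ∧ v = 1/6 ∧ 1/6 = 1/6
¬(v ∧ v) = ¬1/6 = 5/6
u ∨ v = 2/3 ∨ 1/6 = 2/3
u → (u ∨ v) = 2/3 → 2/3 = 1
¬(v ∧ v) ∨ (u → (u ∨ v)) = 5/6 ∨ 1 = 1
u → u = 2/3 → 2/3 = 1
v → v = 1/6 → 1/6 = 1
(u → u) ∧ (v → v) = 1 ∧ 1 = 1
¬((u → u) ∧ (v → v)) = ¬1 = 0
(¬(v ∧ v) ∨ (u → (u ∨ v))) ∨ ¬((u → u) ∧ (v → v)) = 1 ∨ 0 = 1
¬v = ¬1/6 = 5/6
¬¬v = ¬5/6 = 1/6
u ↔ u = 2/3 ↔ 2/3 = 1
¬¬v ∧ (u ↔ u) = 1/6 ∧ 1 = 1/6
v ∨ u = 1/6 ∨ 2/3 = 2/3
u ∧ (v ∨ u) = 2/3 ∧ 2/3 = 2/3
(¬¬v ∧ (u ↔ u)) → (u ∧ (v ∨ u)) = 1/6 → 2/3 = 1
((¬(v ∧ v) ∨ (u → (u ∨ v))) ∨ ¬((u → u) ∧ (v → v))) ∧ ((¬¬v ∧ (u ↔ u)) → (u ∧ (v ∨ u))) = 1 ∧ 1 = 1
¬(((¬(v ∧ v) ∨ (u → (u ∨ v))) ∨ ¬((u → u) ∧ (v → v))) ∧ ((¬¬v ∧ (u ↔ u)) → (u ∧ (v ∨ u)))) = ¬1 = 0
¬u = ¬2/3 = 1/3
v ∨ u = 1/6 ∨ 2/3 = 2/3
(v ∨ u) ↔ u = 2/3 ↔ 2/3 = 1
¬u ∧ ((v ∨ u) ↔ u) = 1/3 ∧ 1 = 1/3
u ↔ u = 2/3 ↔ 2/3 = 1
(u ↔ u) ∨ v = 1 ∨ 1/6 = 1
((u ↔ u) ∨ v) ↔ u = 1 ↔ 2/3 = 2/3
(¬u ∧ ((v ∨ u) ↔ u)) ∨ (((u ↔ u) ∨ v) ↔ u) = 1/3 ∨ 2/3 = 2/3
u ∨ v = 2/3 ∨ 1/6 = 2/3
v → v = 1/6 → 1/6 = 1
(u ∨ v) ∧ (v → v) = 2/3 ∧ 1 = 2/3
u ∨ ((u ∨ v) ∧ (v → v)) = 2/3 ∨ 2/3 = 2/3
v ∨ u = 1/6 ∨ 2/3 = 2/3
v ↔ v = 1/6 ↔ 1/6 = 1
(v ∨ u) → (v ↔ v) = 2/3 → 1 = 1
(u ∨ ((u ∨ v) ∧ (v → v))) ∨ ((v ∨ u) → (v ↔ v)) = 2/3 ∨ 1 = 1
((¬u ∧ ((v ∨ u) ↔ u)) ∨ (((u ↔ u) ∨ v) ↔ u)) → ((u ∨ ((u ∨ v) ∧ (v → v))) ∨ ((v ∨ u) → (v ↔ v))) = 2/3 → 1 = 1
u ∧ u = 2/3 ∧ 2/3 = 2/3
v ↔ u = 1/6 ↔ 2/3 = 1/2
(u ∧ u) → (v ↔ u) = 2/3 → 1/2 = 5/6
v → v = 1/6 → 1/6 = 1
(v → v) → u = 1 → 2/3 = 2/3
¬((v → v) → u) = ¬2/3 = 1/3
((u ∧ u) → (v ↔ u)) ∧ ¬((v → v) → u) = 5/6 ∧ 1/3 = 1/3
(((¬u ∧ ((v ∨ u) ↔ u)) ∨ (((u ↔ u) ∨ v) ↔ u)) → ((u ∨ ((u ∨ v) ∧ (v → v))) ∨ ((v ∨ u) → (v ↔ v)))) → (((u ∧ u) → (v ↔ u)) ∧ ¬((v → v) → u)) = 1 → 1/3 = 1/3
¬(((¬(v ∧ v) ∨ (u → (u ∨ v))) ∨ ¬((u → u) ∧ (v → v))) ∧ ((¬¬v ∧ (u ↔ u)) → (u ∧ (v ∨ u)))) ∨ ((((¬u ∧ ((v ∨ u) ↔ u)) ∨ (((u ↔ u) ∨ v) ↔ u)) → ((u ∨ ((u ∨ v) ∧ (v → v))) ∨ ((v ∨ u) → (v ↔ v)))) → (((u ∧ u) → (v ↔ u)) ∧ ¬((v → v) → u))) = 0 ∨ 1/3 = 1/3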